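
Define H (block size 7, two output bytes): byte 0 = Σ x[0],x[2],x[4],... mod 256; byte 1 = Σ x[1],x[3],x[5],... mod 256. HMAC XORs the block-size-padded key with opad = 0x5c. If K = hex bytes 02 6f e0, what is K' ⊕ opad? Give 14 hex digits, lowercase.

5e33bc5c5c5c5c

Key hex bytes 02 6f e0 is 3 bytes ≤ B = 7; zero-pad to 7 bytes: K' = 02 6f e0 00 00 00 00.
XOR each byte with 0x5c: 02⊕5c=5e, 6f⊕5c=33, e0⊕5c=bc, 00⊕5c=5c, 00⊕5c=5c, 00⊕5c=5c, 00⊕5c=5c.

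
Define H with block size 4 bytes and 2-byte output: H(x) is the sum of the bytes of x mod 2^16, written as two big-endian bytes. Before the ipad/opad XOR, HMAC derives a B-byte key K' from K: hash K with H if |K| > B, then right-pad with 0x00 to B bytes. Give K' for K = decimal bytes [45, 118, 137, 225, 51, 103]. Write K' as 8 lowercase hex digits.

|K| = 6 > B = 4, so first hash the key.
H(K): sum = 45+118+137+225+51+103 = 679 → 02 a7.
Zero-pad H(K) = 02 a7 to 4 bytes: K' = 02 a7 00 00.

02a70000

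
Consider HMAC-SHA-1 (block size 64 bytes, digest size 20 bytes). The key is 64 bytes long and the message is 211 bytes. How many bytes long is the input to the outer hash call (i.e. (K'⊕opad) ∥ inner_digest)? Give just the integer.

84

Key is 64 ≤ 64 bytes, zero-padded: |K'| = 64.
Outer input = (K'⊕opad) ∥ H(inner) → 64 + 20 = 84 bytes.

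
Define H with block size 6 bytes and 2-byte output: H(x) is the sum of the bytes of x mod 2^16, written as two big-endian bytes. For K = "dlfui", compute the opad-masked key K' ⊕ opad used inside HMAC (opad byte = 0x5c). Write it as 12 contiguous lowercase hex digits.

Key "dlfui" = 64 6c 66 75 69 is 5 bytes ≤ B = 6; zero-pad to 6 bytes: K' = 64 6c 66 75 69 00.
XOR each byte with 0x5c: 64⊕5c=38, 6c⊕5c=30, 66⊕5c=3a, 75⊕5c=29, 69⊕5c=35, 00⊕5c=5c.

38303a29355c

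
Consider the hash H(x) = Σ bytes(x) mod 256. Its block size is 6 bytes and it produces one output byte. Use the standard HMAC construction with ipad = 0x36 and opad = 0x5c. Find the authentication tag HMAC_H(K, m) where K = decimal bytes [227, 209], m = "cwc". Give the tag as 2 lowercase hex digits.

Key decimal bytes [227, 209] = e3 d1 is 2 bytes ≤ B = 6; zero-pad to 6 bytes: K' = e3 d1 00 00 00 00.
K' ⊕ ipad = d5 e7 36 36 36 36.  K' ⊕ opad = bf 8d 5c 5c 5c 5c.
Inner input = (K'⊕ipad) ∥ m = d5 e7 36 36 36 36 ∥ 63 77 63.
Inner hash: sum = 213+231+54+54+54+54+99+119+99 = 977; mod 256 = 209 → d1.
Outer input = (K'⊕opad) ∥ inner = bf 8d 5c 5c 5c 5c ∥ d1.
Outer hash (tag): sum = 191+141+92+92+92+92+209 = 909; mod 256 = 141 → 8d.

8d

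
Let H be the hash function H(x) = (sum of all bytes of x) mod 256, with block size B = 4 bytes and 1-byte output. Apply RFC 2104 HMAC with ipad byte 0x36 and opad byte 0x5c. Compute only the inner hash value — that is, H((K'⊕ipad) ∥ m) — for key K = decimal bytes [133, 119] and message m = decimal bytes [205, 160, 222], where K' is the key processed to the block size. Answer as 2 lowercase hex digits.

Key decimal bytes [133, 119] = 85 77 is 2 bytes ≤ B = 4; zero-pad to 4 bytes: K' = 85 77 00 00.
K' ⊕ ipad = b3 41 36 36.
Inner input = b3 41 36 36 ∥ cd a0 de.
Inner hash: sum = 179+65+54+54+205+160+222 = 939; mod 256 = 171 → ab.

ab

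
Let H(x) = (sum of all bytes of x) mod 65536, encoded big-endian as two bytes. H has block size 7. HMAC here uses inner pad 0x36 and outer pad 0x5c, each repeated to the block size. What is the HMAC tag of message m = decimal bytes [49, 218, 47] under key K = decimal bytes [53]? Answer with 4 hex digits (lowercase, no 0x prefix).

Key decimal bytes [53] = 35 is 1 byte ≤ B = 7; zero-pad to 7 bytes: K' = 35 00 00 00 00 00 00.
K' ⊕ ipad = 03 36 36 36 36 36 36.  K' ⊕ opad = 69 5c 5c 5c 5c 5c 5c.
Inner input = (K'⊕ipad) ∥ m = 03 36 36 36 36 36 36 ∥ 31 da 2f.
Inner hash: sum = 3+54+54+54+54+54+54+49+218+47 = 641 → 02 81.
Outer input = (K'⊕opad) ∥ inner = 69 5c 5c 5c 5c 5c 5c ∥ 02 81.
Outer hash (tag): sum = 105+92+92+92+92+92+92+2+129 = 788 → 03 14.

0314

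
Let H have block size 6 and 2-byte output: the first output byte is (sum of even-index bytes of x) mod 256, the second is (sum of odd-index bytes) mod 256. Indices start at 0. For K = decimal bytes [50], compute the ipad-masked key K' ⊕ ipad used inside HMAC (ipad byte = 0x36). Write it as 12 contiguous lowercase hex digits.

043636363636

Key decimal bytes [50] = 32 is 1 byte ≤ B = 6; zero-pad to 6 bytes: K' = 32 00 00 00 00 00.
XOR each byte with 0x36: 32⊕36=04, 00⊕36=36, 00⊕36=36, 00⊕36=36, 00⊕36=36, 00⊕36=36.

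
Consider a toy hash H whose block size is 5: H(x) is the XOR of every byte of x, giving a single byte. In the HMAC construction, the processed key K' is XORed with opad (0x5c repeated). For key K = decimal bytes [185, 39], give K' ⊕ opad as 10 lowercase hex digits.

Key decimal bytes [185, 39] = b9 27 is 2 bytes ≤ B = 5; zero-pad to 5 bytes: K' = b9 27 00 00 00.
XOR each byte with 0x5c: b9⊕5c=e5, 27⊕5c=7b, 00⊕5c=5c, 00⊕5c=5c, 00⊕5c=5c.

e57b5c5c5c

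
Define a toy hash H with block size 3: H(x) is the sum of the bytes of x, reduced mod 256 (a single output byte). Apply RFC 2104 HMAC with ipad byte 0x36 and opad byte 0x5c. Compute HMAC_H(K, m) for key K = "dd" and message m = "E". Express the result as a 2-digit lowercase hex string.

Key "dd" = 64 64 is 2 bytes ≤ B = 3; zero-pad to 3 bytes: K' = 64 64 00.
K' ⊕ ipad = 52 52 36.  K' ⊕ opad = 38 38 5c.
Inner input = (K'⊕ipad) ∥ m = 52 52 36 ∥ 45.
Inner hash: sum = 82+82+54+69 = 287; mod 256 = 31 → 1f.
Outer input = (K'⊕opad) ∥ inner = 38 38 5c ∥ 1f.
Outer hash (tag): sum = 56+56+92+31 = 235 → eb.

eb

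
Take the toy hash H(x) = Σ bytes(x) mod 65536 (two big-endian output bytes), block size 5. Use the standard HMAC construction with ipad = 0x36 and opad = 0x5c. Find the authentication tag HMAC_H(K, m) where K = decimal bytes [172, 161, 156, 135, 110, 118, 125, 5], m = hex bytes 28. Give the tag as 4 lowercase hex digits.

02dd

Key decimal bytes [172, 161, 156, 135, 110, 118, 125, 5] = ac a1 9c 87 6e 76 7d 05 is 8 bytes > B = 5, so hash it first: H(key) = 03 d6, then zero-pad to 5 bytes: K' = 03 d6 00 00 00.
K' ⊕ ipad = 35 e0 36 36 36.  K' ⊕ opad = 5f 8a 5c 5c 5c.
Inner input = (K'⊕ipad) ∥ m = 35 e0 36 36 36 ∥ 28.
Inner hash: sum = 53+224+54+54+54+40 = 479 → 01 df.
Outer input = (K'⊕opad) ∥ inner = 5f 8a 5c 5c 5c ∥ 01 df.
Outer hash (tag): sum = 95+138+92+92+92+1+223 = 733 → 02 dd.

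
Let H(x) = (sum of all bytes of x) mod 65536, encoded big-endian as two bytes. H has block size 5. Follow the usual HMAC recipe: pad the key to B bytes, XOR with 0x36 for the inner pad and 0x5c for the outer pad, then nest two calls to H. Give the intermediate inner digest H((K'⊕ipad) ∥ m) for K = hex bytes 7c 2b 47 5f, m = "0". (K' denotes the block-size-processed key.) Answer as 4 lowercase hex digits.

01a7

Key hex bytes 7c 2b 47 5f is 4 bytes ≤ B = 5; zero-pad to 5 bytes: K' = 7c 2b 47 5f 00.
K' ⊕ ipad = 4a 1d 71 69 36.
Inner input = 4a 1d 71 69 36 ∥ 30.
Inner hash: sum = 74+29+113+105+54+48 = 423 → 01 a7.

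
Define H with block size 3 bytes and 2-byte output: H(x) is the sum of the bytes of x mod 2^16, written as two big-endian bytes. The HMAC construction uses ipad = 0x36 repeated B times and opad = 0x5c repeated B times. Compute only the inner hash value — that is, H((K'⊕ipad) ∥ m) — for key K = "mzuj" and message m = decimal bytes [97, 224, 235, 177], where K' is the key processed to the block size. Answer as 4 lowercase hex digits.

Key "mzuj" = 6d 7a 75 6a is 4 bytes > B = 3, so hash it first: H(key) = 01 c6, then zero-pad to 3 bytes: K' = 01 c6 00.
K' ⊕ ipad = 37 f0 36.
Inner input = 37 f0 36 ∥ 61 e0 eb b1.
Inner hash: sum = 55+240+54+97+224+235+177 = 1082 → 04 3a.

043a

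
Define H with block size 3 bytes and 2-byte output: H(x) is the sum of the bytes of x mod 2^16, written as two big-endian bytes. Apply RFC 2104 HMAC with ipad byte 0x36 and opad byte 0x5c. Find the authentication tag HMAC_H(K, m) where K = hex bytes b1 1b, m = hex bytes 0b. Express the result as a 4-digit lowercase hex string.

Key hex bytes b1 1b is 2 bytes ≤ B = 3; zero-pad to 3 bytes: K' = b1 1b 00.
K' ⊕ ipad = 87 2d 36.  K' ⊕ opad = ed 47 5c.
Inner input = (K'⊕ipad) ∥ m = 87 2d 36 ∥ 0b.
Inner hash: sum = 135+45+54+11 = 245 → 00 f5.
Outer input = (K'⊕opad) ∥ inner = ed 47 5c ∥ 00 f5.
Outer hash (tag): sum = 237+71+92+0+245 = 645 → 02 85.

0285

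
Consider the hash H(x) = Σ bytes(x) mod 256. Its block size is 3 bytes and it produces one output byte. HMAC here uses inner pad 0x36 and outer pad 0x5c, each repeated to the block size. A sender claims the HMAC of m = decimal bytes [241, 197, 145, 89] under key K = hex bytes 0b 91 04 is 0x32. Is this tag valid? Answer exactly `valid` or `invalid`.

valid

Key hex bytes 0b 91 04 is exactly B = 3 bytes: K' = 0b 91 04.
K' ⊕ ipad = 3d a7 32; K' ⊕ opad = 57 cd 58.
Inner hash: sum = 61+167+50+241+197+145+89 = 950; mod 256 = 182 → b6.
Outer hash (recomputed tag): sum = 87+205+88+182 = 562; mod 256 = 50 → 32.
Recomputed tag = 32; claimed = 32 → match.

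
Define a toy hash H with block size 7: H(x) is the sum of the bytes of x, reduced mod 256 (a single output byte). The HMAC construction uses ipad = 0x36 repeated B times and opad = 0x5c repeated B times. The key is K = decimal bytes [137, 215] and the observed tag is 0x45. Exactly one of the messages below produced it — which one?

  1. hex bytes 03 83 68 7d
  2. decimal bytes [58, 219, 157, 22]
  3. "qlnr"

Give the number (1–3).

1

Key decimal bytes [137, 215] = 89 d7 is 2 bytes ≤ B = 7; zero-pad to 7 bytes: K' = 89 d7 00 00 00 00 00.
K' ⊕ ipad = bf e1 36 36 36 36 36; K' ⊕ opad = d5 8b 5c 5c 5c 5c 5c.
m1: inner = H(bf e1 36 36 36 36 36 03 83 68 7d) = 19; tag = H(d5 8b 5c 5c 5c 5c 5c 19) = 45 ← matches
m2: inner = H(bf e1 36 36 36 36 36 3a db 9d 16) = 76; tag = H(d5 8b 5c 5c 5c 5c 5c 76) = a2
m3: inner = H(bf e1 36 36 36 36 36 71 6c 6e 72) = 6b; tag = H(d5 8b 5c 5c 5c 5c 5c 6b) = 97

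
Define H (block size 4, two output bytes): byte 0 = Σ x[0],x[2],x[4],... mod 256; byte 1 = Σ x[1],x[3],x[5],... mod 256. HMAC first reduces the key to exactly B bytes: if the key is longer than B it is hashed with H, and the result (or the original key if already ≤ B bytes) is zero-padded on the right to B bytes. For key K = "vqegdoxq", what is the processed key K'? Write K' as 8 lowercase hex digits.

|K| = 8 > B = 4, so first hash the key.
H(K): even-index sum = 439 mod 256 = 183; odd-index sum = 440 mod 256 = 184 → b7 b8.
Zero-pad H(K) = b7 b8 to 4 bytes: K' = b7 b8 00 00.

b7b80000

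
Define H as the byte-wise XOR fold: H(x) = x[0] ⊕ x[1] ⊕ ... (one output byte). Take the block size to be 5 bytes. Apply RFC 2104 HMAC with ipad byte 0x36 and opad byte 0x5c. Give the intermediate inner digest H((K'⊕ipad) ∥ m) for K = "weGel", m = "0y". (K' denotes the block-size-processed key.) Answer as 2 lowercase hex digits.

Key "weGel" = 77 65 47 65 6c is exactly B = 5 bytes: K' = 77 65 47 65 6c.
K' ⊕ ipad = 41 53 71 53 5a.
Inner input = 41 53 71 53 5a ∥ 30 79.
Inner hash: XOR 41⊕53⊕71⊕53⊕5a⊕30⊕79 = 23.

23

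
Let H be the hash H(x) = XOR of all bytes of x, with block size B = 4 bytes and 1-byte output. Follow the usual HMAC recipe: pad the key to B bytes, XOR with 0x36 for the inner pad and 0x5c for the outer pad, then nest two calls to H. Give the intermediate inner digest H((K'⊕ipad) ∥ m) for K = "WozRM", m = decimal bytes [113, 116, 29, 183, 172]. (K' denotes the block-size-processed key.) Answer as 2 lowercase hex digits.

5e

Key "WozRM" = 57 6f 7a 52 4d is 5 bytes > B = 4, so hash it first: H(key) = 5d, then zero-pad to 4 bytes: K' = 5d 00 00 00.
K' ⊕ ipad = 6b 36 36 36.
Inner input = 6b 36 36 36 ∥ 71 74 1d b7 ac.
Inner hash: XOR 6b⊕36⊕36⊕36⊕71⊕74⊕1d⊕b7⊕ac = 5e.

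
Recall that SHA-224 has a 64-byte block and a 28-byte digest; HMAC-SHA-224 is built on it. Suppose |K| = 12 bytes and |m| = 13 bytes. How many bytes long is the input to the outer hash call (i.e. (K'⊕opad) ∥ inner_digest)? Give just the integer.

92

Key is 12 ≤ 64 bytes, zero-padded: |K'| = 64.
Outer input = (K'⊕opad) ∥ H(inner) → 64 + 28 = 92 bytes.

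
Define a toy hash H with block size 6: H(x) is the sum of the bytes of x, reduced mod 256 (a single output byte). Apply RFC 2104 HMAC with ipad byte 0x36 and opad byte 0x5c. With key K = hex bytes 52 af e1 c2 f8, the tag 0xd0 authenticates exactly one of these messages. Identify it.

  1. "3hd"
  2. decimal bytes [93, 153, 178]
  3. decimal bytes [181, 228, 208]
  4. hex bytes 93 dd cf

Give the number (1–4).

2

Key hex bytes 52 af e1 c2 f8 is 5 bytes ≤ B = 6; zero-pad to 6 bytes: K' = 52 af e1 c2 f8 00.
K' ⊕ ipad = 64 99 d7 f4 ce 36; K' ⊕ opad = 0e f3 bd 9e a4 5c.
m1: inner = H(64 99 d7 f4 ce 36 33 68 64) = cb; tag = H(0e f3 bd 9e a4 5c cb) = 27
m2: inner = H(64 99 d7 f4 ce 36 5d 99 b2) = 74; tag = H(0e f3 bd 9e a4 5c 74) = d0 ← matches
m3: inner = H(64 99 d7 f4 ce 36 b5 e4 d0) = 35; tag = H(0e f3 bd 9e a4 5c 35) = 91
m4: inner = H(64 99 d7 f4 ce 36 93 dd cf) = 0b; tag = H(0e f3 bd 9e a4 5c 0b) = 67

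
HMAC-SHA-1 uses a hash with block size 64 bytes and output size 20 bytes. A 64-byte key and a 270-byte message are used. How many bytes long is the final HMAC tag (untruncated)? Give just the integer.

The tag is one SHA-1 digest: 20 bytes.

20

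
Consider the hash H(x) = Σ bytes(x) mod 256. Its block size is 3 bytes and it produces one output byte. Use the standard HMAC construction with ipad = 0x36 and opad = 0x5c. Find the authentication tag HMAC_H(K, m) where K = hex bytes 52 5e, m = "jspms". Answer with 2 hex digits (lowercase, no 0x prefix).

9b

Key hex bytes 52 5e is 2 bytes ≤ B = 3; zero-pad to 3 bytes: K' = 52 5e 00.
K' ⊕ ipad = 64 68 36.  K' ⊕ opad = 0e 02 5c.
Inner input = (K'⊕ipad) ∥ m = 64 68 36 ∥ 6a 73 70 6d 73.
Inner hash: sum = 100+104+54+106+115+112+109+115 = 815; mod 256 = 47 → 2f.
Outer input = (K'⊕opad) ∥ inner = 0e 02 5c ∥ 2f.
Outer hash (tag): sum = 14+2+92+47 = 155 → 9b.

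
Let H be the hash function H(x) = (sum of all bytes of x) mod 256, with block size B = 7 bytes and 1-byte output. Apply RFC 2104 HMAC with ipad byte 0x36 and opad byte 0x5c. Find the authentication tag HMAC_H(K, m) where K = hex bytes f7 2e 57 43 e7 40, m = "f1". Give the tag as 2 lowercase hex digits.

Key hex bytes f7 2e 57 43 e7 40 is 6 bytes ≤ B = 7; zero-pad to 7 bytes: K' = f7 2e 57 43 e7 40 00.
K' ⊕ ipad = c1 18 61 75 d1 76 36.  K' ⊕ opad = ab 72 0b 1f bb 1c 5c.
Inner input = (K'⊕ipad) ∥ m = c1 18 61 75 d1 76 36 ∥ 66 31.
Inner hash: sum = 193+24+97+117+209+118+54+102+49 = 963; mod 256 = 195 → c3.
Outer input = (K'⊕opad) ∥ inner = ab 72 0b 1f bb 1c 5c ∥ c3.
Outer hash (tag): sum = 171+114+11+31+187+28+92+195 = 829; mod 256 = 61 → 3d.

3d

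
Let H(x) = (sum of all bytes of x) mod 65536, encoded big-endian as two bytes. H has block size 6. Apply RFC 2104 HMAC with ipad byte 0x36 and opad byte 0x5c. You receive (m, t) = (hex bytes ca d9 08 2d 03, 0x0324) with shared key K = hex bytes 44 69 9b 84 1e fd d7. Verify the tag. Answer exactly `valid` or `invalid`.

Key hex bytes 44 69 9b 84 1e fd d7 is 7 bytes > B = 6, so hash it first: H(key) = 03 be, then zero-pad to 6 bytes: K' = 03 be 00 00 00 00.
K' ⊕ ipad = 35 88 36 36 36 36; K' ⊕ opad = 5f e2 5c 5c 5c 5c.
Inner hash: sum = 53+136+54+54+54+54+202+217+8+45+3 = 880 → 03 70.
Outer hash (recomputed tag): sum = 95+226+92+92+92+92+3+112 = 804 → 03 24.
Recomputed tag = 0324; claimed = 0324 → match.

valid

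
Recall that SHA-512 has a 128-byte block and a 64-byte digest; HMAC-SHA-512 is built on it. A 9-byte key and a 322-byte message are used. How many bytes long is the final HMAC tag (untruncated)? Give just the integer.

The tag is one SHA-512 digest: 64 bytes.

64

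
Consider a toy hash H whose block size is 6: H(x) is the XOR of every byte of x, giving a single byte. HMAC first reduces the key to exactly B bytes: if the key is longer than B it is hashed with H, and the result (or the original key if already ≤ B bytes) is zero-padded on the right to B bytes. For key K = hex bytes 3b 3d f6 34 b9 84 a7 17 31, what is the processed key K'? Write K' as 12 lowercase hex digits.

780000000000

|K| = 9 > B = 6, so first hash the key.
H(K): XOR 3b⊕3d⊕f6⊕34⊕b9⊕84⊕a7⊕17⊕31 = 78.
Zero-pad H(K) = 78 to 6 bytes: K' = 78 00 00 00 00 00.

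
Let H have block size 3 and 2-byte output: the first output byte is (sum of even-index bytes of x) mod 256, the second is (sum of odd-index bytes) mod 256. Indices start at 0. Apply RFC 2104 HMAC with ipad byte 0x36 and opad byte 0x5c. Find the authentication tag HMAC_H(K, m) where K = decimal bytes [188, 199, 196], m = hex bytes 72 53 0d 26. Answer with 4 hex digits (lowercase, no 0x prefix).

Key decimal bytes [188, 199, 196] = bc c7 c4 is exactly B = 3 bytes: K' = bc c7 c4.
K' ⊕ ipad = 8a f1 f2.  K' ⊕ opad = e0 9b 98.
Inner input = (K'⊕ipad) ∥ m = 8a f1 f2 ∥ 72 53 0d 26.
Inner hash: even-index sum = 501 mod 256 = 245; odd-index sum = 368 mod 256 = 112 → f5 70.
Outer input = (K'⊕opad) ∥ inner = e0 9b 98 ∥ f5 70.
Outer hash (tag): even-index sum = 488 mod 256 = 232; odd-index sum = 400 mod 256 = 144 → e8 90.

e890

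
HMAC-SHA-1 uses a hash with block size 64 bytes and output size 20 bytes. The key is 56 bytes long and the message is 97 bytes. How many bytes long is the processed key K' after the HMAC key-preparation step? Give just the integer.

Key is 56 ≤ 64 bytes, zero-padded: |K'| = 64.

64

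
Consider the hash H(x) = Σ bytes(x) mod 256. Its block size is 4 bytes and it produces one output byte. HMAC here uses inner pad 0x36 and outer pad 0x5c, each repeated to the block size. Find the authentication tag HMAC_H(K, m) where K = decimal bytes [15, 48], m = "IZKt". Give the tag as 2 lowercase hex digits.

Key decimal bytes [15, 48] = 0f 30 is 2 bytes ≤ B = 4; zero-pad to 4 bytes: K' = 0f 30 00 00.
K' ⊕ ipad = 39 06 36 36.  K' ⊕ opad = 53 6c 5c 5c.
Inner input = (K'⊕ipad) ∥ m = 39 06 36 36 ∥ 49 5a 4b 74.
Inner hash: sum = 57+6+54+54+73+90+75+116 = 525; mod 256 = 13 → 0d.
Outer input = (K'⊕opad) ∥ inner = 53 6c 5c 5c ∥ 0d.
Outer hash (tag): sum = 83+108+92+92+13 = 388; mod 256 = 132 → 84.

84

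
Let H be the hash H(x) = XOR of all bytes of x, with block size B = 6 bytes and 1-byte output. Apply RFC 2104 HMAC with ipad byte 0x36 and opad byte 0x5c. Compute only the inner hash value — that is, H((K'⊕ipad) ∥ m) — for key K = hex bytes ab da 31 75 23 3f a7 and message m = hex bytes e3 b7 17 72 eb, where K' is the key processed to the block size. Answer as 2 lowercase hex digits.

54

Key hex bytes ab da 31 75 23 3f a7 is 7 bytes > B = 6, so hash it first: H(key) = 8e, then zero-pad to 6 bytes: K' = 8e 00 00 00 00 00.
K' ⊕ ipad = b8 36 36 36 36 36.
Inner input = b8 36 36 36 36 36 ∥ e3 b7 17 72 eb.
Inner hash: XOR b8⊕36⊕36⊕36⊕36⊕36⊕e3⊕b7⊕17⊕72⊕eb = 54.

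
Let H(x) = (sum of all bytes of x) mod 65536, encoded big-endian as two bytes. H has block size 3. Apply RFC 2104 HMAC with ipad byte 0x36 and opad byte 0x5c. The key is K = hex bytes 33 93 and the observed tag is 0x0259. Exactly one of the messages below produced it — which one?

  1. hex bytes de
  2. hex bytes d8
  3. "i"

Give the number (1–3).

1

Key hex bytes 33 93 is 2 bytes ≤ B = 3; zero-pad to 3 bytes: K' = 33 93 00.
K' ⊕ ipad = 05 a5 36; K' ⊕ opad = 6f cf 5c.
m1: inner = H(05 a5 36 de) = 01 be; tag = H(6f cf 5c 01 be) = 0259 ← matches
m2: inner = H(05 a5 36 d8) = 01 b8; tag = H(6f cf 5c 01 b8) = 0253
m3: inner = H(05 a5 36 69) = 01 49; tag = H(6f cf 5c 01 49) = 01e4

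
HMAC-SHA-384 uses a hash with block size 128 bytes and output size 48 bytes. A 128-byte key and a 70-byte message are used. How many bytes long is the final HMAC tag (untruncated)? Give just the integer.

48

The tag is one SHA-384 digest: 48 bytes.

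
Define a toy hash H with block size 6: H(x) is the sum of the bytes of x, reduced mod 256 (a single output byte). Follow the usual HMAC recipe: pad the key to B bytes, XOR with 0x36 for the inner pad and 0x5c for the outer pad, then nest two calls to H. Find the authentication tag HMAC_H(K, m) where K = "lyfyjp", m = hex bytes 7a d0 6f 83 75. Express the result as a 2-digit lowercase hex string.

Key "lyfyjp" = 6c 79 66 79 6a 70 is exactly B = 6 bytes: K' = 6c 79 66 79 6a 70.
K' ⊕ ipad = 5a 4f 50 4f 5c 46.  K' ⊕ opad = 30 25 3a 25 36 2c.
Inner input = (K'⊕ipad) ∥ m = 5a 4f 50 4f 5c 46 ∥ 7a d0 6f 83 75.
Inner hash: sum = 90+79+80+79+92+70+122+208+111+131+117 = 1179; mod 256 = 155 → 9b.
Outer input = (K'⊕opad) ∥ inner = 30 25 3a 25 36 2c ∥ 9b.
Outer hash (tag): sum = 48+37+58+37+54+44+155 = 433; mod 256 = 177 → b1.

b1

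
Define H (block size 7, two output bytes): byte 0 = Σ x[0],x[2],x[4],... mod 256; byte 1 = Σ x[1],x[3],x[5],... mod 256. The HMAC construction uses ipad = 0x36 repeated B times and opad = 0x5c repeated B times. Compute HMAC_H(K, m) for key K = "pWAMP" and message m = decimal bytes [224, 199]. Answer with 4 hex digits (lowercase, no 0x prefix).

a398

Key "pWAMP" = 70 57 41 4d 50 is 5 bytes ≤ B = 7; zero-pad to 7 bytes: K' = 70 57 41 4d 50 00 00.
K' ⊕ ipad = 46 61 77 7b 66 36 36.  K' ⊕ opad = 2c 0b 1d 11 0c 5c 5c.
Inner input = (K'⊕ipad) ∥ m = 46 61 77 7b 66 36 36 ∥ e0 c7.
Inner hash: even-index sum = 544 mod 256 = 32; odd-index sum = 498 mod 256 = 242 → 20 f2.
Outer input = (K'⊕opad) ∥ inner = 2c 0b 1d 11 0c 5c 5c ∥ 20 f2.
Outer hash (tag): even-index sum = 419 mod 256 = 163; odd-index sum = 152 mod 256 = 152 → a3 98.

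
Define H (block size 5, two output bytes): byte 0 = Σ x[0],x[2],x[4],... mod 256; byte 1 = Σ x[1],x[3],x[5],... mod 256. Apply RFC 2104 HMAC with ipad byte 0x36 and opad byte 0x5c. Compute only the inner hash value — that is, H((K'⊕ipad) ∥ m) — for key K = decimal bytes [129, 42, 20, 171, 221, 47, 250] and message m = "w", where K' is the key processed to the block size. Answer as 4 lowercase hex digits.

Key decimal bytes [129, 42, 20, 171, 221, 47, 250] = 81 2a 14 ab dd 2f fa is 7 bytes > B = 5, so hash it first: H(key) = 6c 04, then zero-pad to 5 bytes: K' = 6c 04 00 00 00.
K' ⊕ ipad = 5a 32 36 36 36.
Inner input = 5a 32 36 36 36 ∥ 77.
Inner hash: even-index sum = 198 mod 256 = 198; odd-index sum = 223 mod 256 = 223 → c6 df.

c6df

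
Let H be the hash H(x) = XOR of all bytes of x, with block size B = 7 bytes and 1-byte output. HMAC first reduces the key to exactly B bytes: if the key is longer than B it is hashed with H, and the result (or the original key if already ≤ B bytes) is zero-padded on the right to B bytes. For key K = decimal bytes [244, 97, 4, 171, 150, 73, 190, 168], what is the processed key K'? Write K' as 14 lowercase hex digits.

f3000000000000

|K| = 8 > B = 7, so first hash the key.
H(K): XOR f4⊕61⊕04⊕ab⊕96⊕49⊕be⊕a8 = f3.
Zero-pad H(K) = f3 to 7 bytes: K' = f3 00 00 00 00 00 00.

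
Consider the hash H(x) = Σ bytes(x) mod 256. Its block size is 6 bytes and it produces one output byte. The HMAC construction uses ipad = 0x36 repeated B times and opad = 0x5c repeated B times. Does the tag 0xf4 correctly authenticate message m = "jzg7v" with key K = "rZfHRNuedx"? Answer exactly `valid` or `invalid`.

Key "rZfHRNuedx" = 72 5a 66 48 52 4e 75 65 64 78 is 10 bytes > B = 6, so hash it first: H(key) = d0, then zero-pad to 6 bytes: K' = d0 00 00 00 00 00.
K' ⊕ ipad = e6 36 36 36 36 36; K' ⊕ opad = 8c 5c 5c 5c 5c 5c.
Inner hash: sum = 230+54+54+54+54+54+106+122+103+55+118 = 1004; mod 256 = 236 → ec.
Outer hash (recomputed tag): sum = 140+92+92+92+92+92+236 = 836; mod 256 = 68 → 44.
Recomputed tag = 44; claimed = f4 → mismatch.

invalid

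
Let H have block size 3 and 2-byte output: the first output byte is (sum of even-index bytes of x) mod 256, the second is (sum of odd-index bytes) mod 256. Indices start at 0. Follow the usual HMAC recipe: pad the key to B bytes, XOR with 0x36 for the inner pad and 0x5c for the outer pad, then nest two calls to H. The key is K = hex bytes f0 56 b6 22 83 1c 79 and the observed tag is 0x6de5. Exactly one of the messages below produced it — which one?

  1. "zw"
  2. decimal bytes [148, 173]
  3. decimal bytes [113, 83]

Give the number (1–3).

Key hex bytes f0 56 b6 22 83 1c 79 is 7 bytes > B = 3, so hash it first: H(key) = a2 94, then zero-pad to 3 bytes: K' = a2 94 00.
K' ⊕ ipad = 94 a2 36; K' ⊕ opad = fe c8 5c.
m1: inner = H(94 a2 36 7a 77) = 41 1c; tag = H(fe c8 5c 41 1c) = 7609
m2: inner = H(94 a2 36 94 ad) = 77 36; tag = H(fe c8 5c 77 36) = 903f
m3: inner = H(94 a2 36 71 53) = 1d 13; tag = H(fe c8 5c 1d 13) = 6de5 ← matches

3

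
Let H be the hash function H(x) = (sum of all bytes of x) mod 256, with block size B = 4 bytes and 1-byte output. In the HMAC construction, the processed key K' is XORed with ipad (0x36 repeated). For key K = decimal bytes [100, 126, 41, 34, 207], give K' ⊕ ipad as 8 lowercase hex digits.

Key decimal bytes [100, 126, 41, 34, 207] = 64 7e 29 22 cf is 5 bytes > B = 4, so hash it first: H(key) = fc, then zero-pad to 4 bytes: K' = fc 00 00 00.
XOR each byte with 0x36: fc⊕36=ca, 00⊕36=36, 00⊕36=36, 00⊕36=36.

ca363636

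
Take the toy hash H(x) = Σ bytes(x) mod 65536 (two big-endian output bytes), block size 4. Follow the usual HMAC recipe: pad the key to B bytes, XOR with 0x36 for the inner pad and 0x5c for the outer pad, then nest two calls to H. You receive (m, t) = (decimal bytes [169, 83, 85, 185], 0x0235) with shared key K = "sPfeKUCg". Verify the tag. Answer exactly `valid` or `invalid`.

Key "sPfeKUCg" = 73 50 66 65 4b 55 43 67 is 8 bytes > B = 4, so hash it first: H(key) = 02 d8, then zero-pad to 4 bytes: K' = 02 d8 00 00.
K' ⊕ ipad = 34 ee 36 36; K' ⊕ opad = 5e 84 5c 5c.
Inner hash: sum = 52+238+54+54+169+83+85+185 = 920 → 03 98.
Outer hash (recomputed tag): sum = 94+132+92+92+3+152 = 565 → 02 35.
Recomputed tag = 0235; claimed = 0235 → match.

valid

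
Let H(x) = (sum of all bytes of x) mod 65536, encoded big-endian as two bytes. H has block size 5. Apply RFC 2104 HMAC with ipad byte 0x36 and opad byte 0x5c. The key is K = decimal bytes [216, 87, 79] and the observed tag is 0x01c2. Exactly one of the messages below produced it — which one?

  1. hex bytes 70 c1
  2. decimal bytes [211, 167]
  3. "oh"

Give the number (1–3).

Key decimal bytes [216, 87, 79] = d8 57 4f is 3 bytes ≤ B = 5; zero-pad to 5 bytes: K' = d8 57 4f 00 00.
K' ⊕ ipad = ee 61 79 36 36; K' ⊕ opad = 84 0b 13 5c 5c.
m1: inner = H(ee 61 79 36 36 70 c1) = 03 65; tag = H(84 0b 13 5c 5c 03 65) = 01c2 ← matches
m2: inner = H(ee 61 79 36 36 d3 a7) = 03 ae; tag = H(84 0b 13 5c 5c 03 ae) = 020b
m3: inner = H(ee 61 79 36 36 6f 68) = 03 0b; tag = H(84 0b 13 5c 5c 03 0b) = 0168

1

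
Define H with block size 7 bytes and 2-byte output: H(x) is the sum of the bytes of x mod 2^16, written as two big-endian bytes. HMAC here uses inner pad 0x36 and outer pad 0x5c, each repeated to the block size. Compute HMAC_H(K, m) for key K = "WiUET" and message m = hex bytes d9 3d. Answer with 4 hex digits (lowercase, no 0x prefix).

Key "WiUET" = 57 69 55 45 54 is 5 bytes ≤ B = 7; zero-pad to 7 bytes: K' = 57 69 55 45 54 00 00.
K' ⊕ ipad = 61 5f 63 73 62 36 36.  K' ⊕ opad = 0b 35 09 19 08 5c 5c.
Inner input = (K'⊕ipad) ∥ m = 61 5f 63 73 62 36 36 ∥ d9 3d.
Inner hash: sum = 97+95+99+115+98+54+54+217+61 = 890 → 03 7a.
Outer input = (K'⊕opad) ∥ inner = 0b 35 09 19 08 5c 5c ∥ 03 7a.
Outer hash (tag): sum = 11+53+9+25+8+92+92+3+122 = 415 → 01 9f.

019f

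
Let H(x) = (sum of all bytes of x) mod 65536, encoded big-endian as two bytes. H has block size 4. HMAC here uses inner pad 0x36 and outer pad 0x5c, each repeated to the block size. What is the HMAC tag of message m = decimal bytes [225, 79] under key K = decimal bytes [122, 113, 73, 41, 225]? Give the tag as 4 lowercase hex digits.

Key decimal bytes [122, 113, 73, 41, 225] = 7a 71 49 29 e1 is 5 bytes > B = 4, so hash it first: H(key) = 02 3e, then zero-pad to 4 bytes: K' = 02 3e 00 00.
K' ⊕ ipad = 34 08 36 36.  K' ⊕ opad = 5e 62 5c 5c.
Inner input = (K'⊕ipad) ∥ m = 34 08 36 36 ∥ e1 4f.
Inner hash: sum = 52+8+54+54+225+79 = 472 → 01 d8.
Outer input = (K'⊕opad) ∥ inner = 5e 62 5c 5c ∥ 01 d8.
Outer hash (tag): sum = 94+98+92+92+1+216 = 593 → 02 51.

0251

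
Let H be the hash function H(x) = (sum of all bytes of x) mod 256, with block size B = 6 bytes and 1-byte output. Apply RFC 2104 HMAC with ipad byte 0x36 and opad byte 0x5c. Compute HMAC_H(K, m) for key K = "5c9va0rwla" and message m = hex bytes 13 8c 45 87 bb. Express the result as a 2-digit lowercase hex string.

8a

Key "5c9va0rwla" = 35 63 39 76 61 30 72 77 6c 61 is 10 bytes > B = 6, so hash it first: H(key) = 8e, then zero-pad to 6 bytes: K' = 8e 00 00 00 00 00.
K' ⊕ ipad = b8 36 36 36 36 36.  K' ⊕ opad = d2 5c 5c 5c 5c 5c.
Inner input = (K'⊕ipad) ∥ m = b8 36 36 36 36 36 ∥ 13 8c 45 87 bb.
Inner hash: sum = 184+54+54+54+54+54+19+140+69+135+187 = 1004; mod 256 = 236 → ec.
Outer input = (K'⊕opad) ∥ inner = d2 5c 5c 5c 5c 5c ∥ ec.
Outer hash (tag): sum = 210+92+92+92+92+92+236 = 906; mod 256 = 138 → 8a.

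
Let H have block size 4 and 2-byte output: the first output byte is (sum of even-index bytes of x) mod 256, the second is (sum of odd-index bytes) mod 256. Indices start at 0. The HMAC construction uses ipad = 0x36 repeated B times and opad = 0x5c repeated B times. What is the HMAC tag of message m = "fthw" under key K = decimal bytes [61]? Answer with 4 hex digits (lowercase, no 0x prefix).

Key decimal bytes [61] = 3d is 1 byte ≤ B = 4; zero-pad to 4 bytes: K' = 3d 00 00 00.
K' ⊕ ipad = 0b 36 36 36.  K' ⊕ opad = 61 5c 5c 5c.
Inner input = (K'⊕ipad) ∥ m = 0b 36 36 36 ∥ 66 74 68 77.
Inner hash: even-index sum = 271 mod 256 = 15; odd-index sum = 343 mod 256 = 87 → 0f 57.
Outer input = (K'⊕opad) ∥ inner = 61 5c 5c 5c ∥ 0f 57.
Outer hash (tag): even-index sum = 204 mod 256 = 204; odd-index sum = 271 mod 256 = 15 → cc 0f.

cc0f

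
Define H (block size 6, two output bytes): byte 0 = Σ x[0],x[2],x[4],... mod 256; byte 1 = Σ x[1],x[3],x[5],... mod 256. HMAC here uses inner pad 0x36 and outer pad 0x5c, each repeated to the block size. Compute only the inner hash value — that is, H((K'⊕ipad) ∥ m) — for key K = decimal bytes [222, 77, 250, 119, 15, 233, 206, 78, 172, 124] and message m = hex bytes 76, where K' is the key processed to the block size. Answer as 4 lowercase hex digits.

Key decimal bytes [222, 77, 250, 119, 15, 233, 206, 78, 172, 124] = de 4d fa 77 0f e9 ce 4e ac 7c is 10 bytes > B = 6, so hash it first: H(key) = 61 77, then zero-pad to 6 bytes: K' = 61 77 00 00 00 00.
K' ⊕ ipad = 57 41 36 36 36 36.
Inner input = 57 41 36 36 36 36 ∥ 76.
Inner hash: even-index sum = 313 mod 256 = 57; odd-index sum = 173 mod 256 = 173 → 39 ad.

39ad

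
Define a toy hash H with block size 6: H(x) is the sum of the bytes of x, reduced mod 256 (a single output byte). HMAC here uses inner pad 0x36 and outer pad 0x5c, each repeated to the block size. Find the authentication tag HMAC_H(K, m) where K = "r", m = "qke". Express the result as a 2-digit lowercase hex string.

8d

Key "r" = 72 is 1 byte ≤ B = 6; zero-pad to 6 bytes: K' = 72 00 00 00 00 00.
K' ⊕ ipad = 44 36 36 36 36 36.  K' ⊕ opad = 2e 5c 5c 5c 5c 5c.
Inner input = (K'⊕ipad) ∥ m = 44 36 36 36 36 36 ∥ 71 6b 65.
Inner hash: sum = 68+54+54+54+54+54+113+107+101 = 659; mod 256 = 147 → 93.
Outer input = (K'⊕opad) ∥ inner = 2e 5c 5c 5c 5c 5c ∥ 93.
Outer hash (tag): sum = 46+92+92+92+92+92+147 = 653; mod 256 = 141 → 8d.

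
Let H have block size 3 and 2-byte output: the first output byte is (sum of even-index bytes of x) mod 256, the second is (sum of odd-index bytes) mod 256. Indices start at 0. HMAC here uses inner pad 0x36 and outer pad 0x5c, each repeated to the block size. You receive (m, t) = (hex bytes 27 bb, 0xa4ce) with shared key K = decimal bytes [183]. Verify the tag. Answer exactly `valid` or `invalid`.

Key decimal bytes [183] = b7 is 1 byte ≤ B = 3; zero-pad to 3 bytes: K' = b7 00 00.
K' ⊕ ipad = 81 36 36; K' ⊕ opad = eb 5c 5c.
Inner hash: even-index sum = 370 mod 256 = 114; odd-index sum = 93 mod 256 = 93 → 72 5d.
Outer hash (recomputed tag): even-index sum = 420 mod 256 = 164; odd-index sum = 206 mod 256 = 206 → a4 ce.
Recomputed tag = a4ce; claimed = a4ce → match.

valid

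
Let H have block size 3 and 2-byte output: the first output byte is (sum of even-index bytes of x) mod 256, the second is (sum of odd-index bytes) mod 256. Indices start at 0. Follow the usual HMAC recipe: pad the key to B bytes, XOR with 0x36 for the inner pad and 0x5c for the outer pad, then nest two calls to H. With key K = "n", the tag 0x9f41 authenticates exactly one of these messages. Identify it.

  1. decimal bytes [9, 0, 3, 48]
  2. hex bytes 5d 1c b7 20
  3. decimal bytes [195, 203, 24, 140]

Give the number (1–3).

3

Key "n" = 6e is 1 byte ≤ B = 3; zero-pad to 3 bytes: K' = 6e 00 00.
K' ⊕ ipad = 58 36 36; K' ⊕ opad = 32 5c 5c.
m1: inner = H(58 36 36 09 00 03 30) = be 42; tag = H(32 5c 5c be 42) = d01a
m2: inner = H(58 36 36 5d 1c b7 20) = ca 4a; tag = H(32 5c 5c ca 4a) = d826
m3: inner = H(58 36 36 c3 cb 18 8c) = e5 11; tag = H(32 5c 5c e5 11) = 9f41 ← matches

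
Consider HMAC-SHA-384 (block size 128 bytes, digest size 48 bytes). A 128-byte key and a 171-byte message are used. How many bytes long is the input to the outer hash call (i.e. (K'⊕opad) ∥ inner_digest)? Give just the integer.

Key is 128 ≤ 128 bytes, zero-padded: |K'| = 128.
Outer input = (K'⊕opad) ∥ H(inner) → 128 + 48 = 176 bytes.

176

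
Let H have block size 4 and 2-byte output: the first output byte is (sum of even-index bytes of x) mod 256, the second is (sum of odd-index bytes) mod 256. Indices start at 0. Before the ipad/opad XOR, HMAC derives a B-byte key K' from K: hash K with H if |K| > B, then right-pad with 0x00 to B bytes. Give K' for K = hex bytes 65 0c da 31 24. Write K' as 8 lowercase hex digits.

633d0000

|K| = 5 > B = 4, so first hash the key.
H(K): even-index sum = 355 mod 256 = 99; odd-index sum = 61 mod 256 = 61 → 63 3d.
Zero-pad H(K) = 63 3d to 4 bytes: K' = 63 3d 00 00.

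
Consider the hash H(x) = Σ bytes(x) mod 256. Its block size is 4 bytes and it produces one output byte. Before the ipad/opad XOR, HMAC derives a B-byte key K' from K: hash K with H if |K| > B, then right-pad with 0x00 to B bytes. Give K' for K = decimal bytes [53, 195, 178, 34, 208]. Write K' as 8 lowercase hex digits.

9c000000

|K| = 5 > B = 4, so first hash the key.
H(K): sum = 53+195+178+34+208 = 668; mod 256 = 156 → 9c.
Zero-pad H(K) = 9c to 4 bytes: K' = 9c 00 00 00.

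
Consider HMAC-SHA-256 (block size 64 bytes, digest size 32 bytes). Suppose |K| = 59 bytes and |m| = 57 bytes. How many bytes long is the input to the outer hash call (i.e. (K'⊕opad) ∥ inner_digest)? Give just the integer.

Key is 59 ≤ 64 bytes, zero-padded: |K'| = 64.
Outer input = (K'⊕opad) ∥ H(inner) → 64 + 32 = 96 bytes.

96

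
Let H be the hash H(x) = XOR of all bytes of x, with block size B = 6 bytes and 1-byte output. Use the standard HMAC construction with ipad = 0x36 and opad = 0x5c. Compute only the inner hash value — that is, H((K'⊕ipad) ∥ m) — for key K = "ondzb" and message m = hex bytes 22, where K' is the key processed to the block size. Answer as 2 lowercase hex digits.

5f

Key "ondzb" = 6f 6e 64 7a 62 is 5 bytes ≤ B = 6; zero-pad to 6 bytes: K' = 6f 6e 64 7a 62 00.
K' ⊕ ipad = 59 58 52 4c 54 36.
Inner input = 59 58 52 4c 54 36 ∥ 22.
Inner hash: XOR 59⊕58⊕52⊕4c⊕54⊕36⊕22 = 5f.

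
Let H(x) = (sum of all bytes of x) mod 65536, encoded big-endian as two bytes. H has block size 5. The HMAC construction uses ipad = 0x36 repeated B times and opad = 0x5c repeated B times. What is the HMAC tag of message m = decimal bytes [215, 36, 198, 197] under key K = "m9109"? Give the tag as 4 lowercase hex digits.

01e3

Key "m9109" = 6d 39 31 30 39 is exactly B = 5 bytes: K' = 6d 39 31 30 39.
K' ⊕ ipad = 5b 0f 07 06 0f.  K' ⊕ opad = 31 65 6d 6c 65.
Inner input = (K'⊕ipad) ∥ m = 5b 0f 07 06 0f ∥ d7 24 c6 c5.
Inner hash: sum = 91+15+7+6+15+215+36+198+197 = 780 → 03 0c.
Outer input = (K'⊕opad) ∥ inner = 31 65 6d 6c 65 ∥ 03 0c.
Outer hash (tag): sum = 49+101+109+108+101+3+12 = 483 → 01 e3.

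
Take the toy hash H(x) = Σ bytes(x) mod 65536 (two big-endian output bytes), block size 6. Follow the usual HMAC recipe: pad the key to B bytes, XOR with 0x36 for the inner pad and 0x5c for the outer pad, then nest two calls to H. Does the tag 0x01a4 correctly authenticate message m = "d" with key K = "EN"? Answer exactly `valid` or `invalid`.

invalid

Key "EN" = 45 4e is 2 bytes ≤ B = 6; zero-pad to 6 bytes: K' = 45 4e 00 00 00 00.
K' ⊕ ipad = 73 78 36 36 36 36; K' ⊕ opad = 19 12 5c 5c 5c 5c.
Inner hash: sum = 115+120+54+54+54+54+100 = 551 → 02 27.
Outer hash (recomputed tag): sum = 25+18+92+92+92+92+2+39 = 452 → 01 c4.
Recomputed tag = 01c4; claimed = 01a4 → mismatch.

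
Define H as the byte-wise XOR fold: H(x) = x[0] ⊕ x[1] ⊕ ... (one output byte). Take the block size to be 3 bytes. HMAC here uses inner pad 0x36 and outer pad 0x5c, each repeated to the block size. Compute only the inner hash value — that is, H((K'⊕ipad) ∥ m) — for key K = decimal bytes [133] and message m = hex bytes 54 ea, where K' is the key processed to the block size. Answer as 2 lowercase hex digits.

0d

Key decimal bytes [133] = 85 is 1 byte ≤ B = 3; zero-pad to 3 bytes: K' = 85 00 00.
K' ⊕ ipad = b3 36 36.
Inner input = b3 36 36 ∥ 54 ea.
Inner hash: XOR b3⊕36⊕36⊕54⊕ea = 0d.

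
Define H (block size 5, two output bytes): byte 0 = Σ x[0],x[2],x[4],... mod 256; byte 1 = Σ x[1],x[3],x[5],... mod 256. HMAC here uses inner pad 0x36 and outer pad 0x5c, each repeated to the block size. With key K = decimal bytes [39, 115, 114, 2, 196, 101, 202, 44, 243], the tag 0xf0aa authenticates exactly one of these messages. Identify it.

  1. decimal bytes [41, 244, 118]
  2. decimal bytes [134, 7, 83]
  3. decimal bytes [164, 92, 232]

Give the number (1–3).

3

Key decimal bytes [39, 115, 114, 2, 196, 101, 202, 44, 243] = 27 73 72 02 c4 65 ca 2c f3 is 9 bytes > B = 5, so hash it first: H(key) = 1a 06, then zero-pad to 5 bytes: K' = 1a 06 00 00 00.
K' ⊕ ipad = 2c 30 36 36 36; K' ⊕ opad = 46 5a 5c 5c 5c.
m1: inner = H(2c 30 36 36 36 29 f4 76) = 8c 05; tag = H(46 5a 5c 5c 5c 8c 05) = 0342
m2: inner = H(2c 30 36 36 36 86 07 53) = 9f 3f; tag = H(46 5a 5c 5c 5c 9f 3f) = 3d55
m3: inner = H(2c 30 36 36 36 a4 5c e8) = f4 f2; tag = H(46 5a 5c 5c 5c f4 f2) = f0aa ← matches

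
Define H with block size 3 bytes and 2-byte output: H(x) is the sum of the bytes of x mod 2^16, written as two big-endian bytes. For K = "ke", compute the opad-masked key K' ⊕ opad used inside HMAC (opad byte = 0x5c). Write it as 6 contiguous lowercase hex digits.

Key "ke" = 6b 65 is 2 bytes ≤ B = 3; zero-pad to 3 bytes: K' = 6b 65 00.
XOR each byte with 0x5c: 6b⊕5c=37, 65⊕5c=39, 00⊕5c=5c.

37395c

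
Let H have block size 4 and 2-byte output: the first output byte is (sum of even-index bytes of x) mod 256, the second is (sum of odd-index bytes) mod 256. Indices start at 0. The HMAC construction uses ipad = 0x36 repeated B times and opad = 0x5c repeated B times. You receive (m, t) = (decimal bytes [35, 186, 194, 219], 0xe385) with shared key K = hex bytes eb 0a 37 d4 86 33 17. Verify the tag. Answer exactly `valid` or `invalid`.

Key hex bytes eb 0a 37 d4 86 33 17 is 7 bytes > B = 4, so hash it first: H(key) = bf 11, then zero-pad to 4 bytes: K' = bf 11 00 00.
K' ⊕ ipad = 89 27 36 36; K' ⊕ opad = e3 4d 5c 5c.
Inner hash: even-index sum = 420 mod 256 = 164; odd-index sum = 498 mod 256 = 242 → a4 f2.
Outer hash (recomputed tag): even-index sum = 483 mod 256 = 227; odd-index sum = 411 mod 256 = 155 → e3 9b.
Recomputed tag = e39b; claimed = e385 → mismatch.

invalid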